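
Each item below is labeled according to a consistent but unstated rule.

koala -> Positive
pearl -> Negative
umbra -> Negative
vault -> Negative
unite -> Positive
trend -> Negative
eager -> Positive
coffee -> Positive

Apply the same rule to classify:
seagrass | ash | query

Positive, Negative, Negative

The distinguishing property — has ≥ 3 vowels — holds for all the 'Positive' cases and none of the 'Negative' cases.
seagrass — 3 vowels, hence Positive.
ash — 1 vowel, hence Negative.
query — 2 vowels, hence Negative.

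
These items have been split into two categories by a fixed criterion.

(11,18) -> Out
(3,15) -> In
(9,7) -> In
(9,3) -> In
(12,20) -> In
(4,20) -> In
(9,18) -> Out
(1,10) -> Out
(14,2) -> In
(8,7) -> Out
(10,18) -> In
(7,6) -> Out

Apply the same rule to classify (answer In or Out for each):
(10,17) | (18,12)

Out, In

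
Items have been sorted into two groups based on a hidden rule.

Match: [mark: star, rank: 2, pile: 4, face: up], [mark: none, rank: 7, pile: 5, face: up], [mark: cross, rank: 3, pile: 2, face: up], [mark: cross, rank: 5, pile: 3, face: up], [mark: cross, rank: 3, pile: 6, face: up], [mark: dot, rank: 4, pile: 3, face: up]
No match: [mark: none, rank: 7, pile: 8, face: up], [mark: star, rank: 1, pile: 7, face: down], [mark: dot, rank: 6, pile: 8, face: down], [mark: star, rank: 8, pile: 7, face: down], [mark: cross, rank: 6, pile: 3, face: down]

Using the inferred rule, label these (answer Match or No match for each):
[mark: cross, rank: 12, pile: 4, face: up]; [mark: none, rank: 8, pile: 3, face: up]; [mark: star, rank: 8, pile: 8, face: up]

The common property of the 'Match' items is: face is up AND pile ≤ 6. No 'No match' item has it.

Match, Match, No match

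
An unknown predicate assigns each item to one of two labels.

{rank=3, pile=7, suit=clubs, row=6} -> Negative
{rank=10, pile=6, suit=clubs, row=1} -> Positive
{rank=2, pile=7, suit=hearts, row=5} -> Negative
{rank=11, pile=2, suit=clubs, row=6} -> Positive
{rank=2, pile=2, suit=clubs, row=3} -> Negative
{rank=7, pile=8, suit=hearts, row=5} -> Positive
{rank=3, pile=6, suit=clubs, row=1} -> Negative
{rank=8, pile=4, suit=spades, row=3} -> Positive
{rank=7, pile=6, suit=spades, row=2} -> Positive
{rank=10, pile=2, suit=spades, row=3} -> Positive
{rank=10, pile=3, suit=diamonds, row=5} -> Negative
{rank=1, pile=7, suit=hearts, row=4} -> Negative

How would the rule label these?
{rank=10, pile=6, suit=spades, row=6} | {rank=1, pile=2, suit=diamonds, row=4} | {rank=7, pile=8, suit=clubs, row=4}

Positive, Negative, Positive

A rule that fits every label: pile ≠ 3 AND rank ≥ 7 — true of each 'Positive' example, false of each 'Negative' one.
Positive: {rank=10, pile=6, suit=spades, row=6}, since pile = 6, rank = 10. Negative: {rank=1, pile=2, suit=diamonds, row=4}, since pile = 2, rank = 1. Positive: {rank=7, pile=8, suit=clubs, row=4}, since pile = 8, rank = 7.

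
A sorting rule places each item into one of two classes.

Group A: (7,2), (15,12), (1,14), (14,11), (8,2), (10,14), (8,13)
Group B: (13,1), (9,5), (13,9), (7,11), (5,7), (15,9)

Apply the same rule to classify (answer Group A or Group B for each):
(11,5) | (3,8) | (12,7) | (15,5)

The simplest hypothesis consistent with all the labels is: product is even.

Group B, Group A, Group A, Group B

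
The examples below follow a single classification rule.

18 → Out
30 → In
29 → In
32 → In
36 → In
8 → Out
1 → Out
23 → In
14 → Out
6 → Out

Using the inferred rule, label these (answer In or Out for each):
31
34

In, In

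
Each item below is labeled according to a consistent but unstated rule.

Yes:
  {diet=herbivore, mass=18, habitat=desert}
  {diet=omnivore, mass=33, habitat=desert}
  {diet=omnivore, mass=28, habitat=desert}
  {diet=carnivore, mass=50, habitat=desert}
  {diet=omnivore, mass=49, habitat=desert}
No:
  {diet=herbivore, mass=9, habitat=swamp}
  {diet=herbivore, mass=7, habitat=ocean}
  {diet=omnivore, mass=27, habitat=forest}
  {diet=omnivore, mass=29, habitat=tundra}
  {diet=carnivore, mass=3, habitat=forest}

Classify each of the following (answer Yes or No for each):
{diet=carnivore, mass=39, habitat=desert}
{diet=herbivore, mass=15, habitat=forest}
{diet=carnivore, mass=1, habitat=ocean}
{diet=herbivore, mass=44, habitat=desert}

Yes, No, No, Yes

Looking at the examples, the only property every 'Yes' case has and every 'No' case lacks is: habitat is desert.
Yes: {diet=carnivore, mass=39, habitat=desert}, since habitat is desert. No: {diet=herbivore, mass=15, habitat=forest}, since habitat is forest. No: {diet=carnivore, mass=1, habitat=ocean}, since habitat is ocean. Yes: {diet=herbivore, mass=44, habitat=desert}, since habitat is desert.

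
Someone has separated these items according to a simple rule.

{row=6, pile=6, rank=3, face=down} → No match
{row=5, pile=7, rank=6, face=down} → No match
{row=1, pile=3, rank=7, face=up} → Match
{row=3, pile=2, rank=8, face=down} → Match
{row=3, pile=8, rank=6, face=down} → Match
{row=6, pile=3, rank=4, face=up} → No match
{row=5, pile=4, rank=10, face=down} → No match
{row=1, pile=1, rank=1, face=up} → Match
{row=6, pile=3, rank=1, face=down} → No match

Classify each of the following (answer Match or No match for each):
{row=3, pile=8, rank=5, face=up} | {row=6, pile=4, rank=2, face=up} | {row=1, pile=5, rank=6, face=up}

Match, No match, Match

The rule appears to be: row ≤ 3.
{row=3, pile=8, rank=5, face=up} — row = 3, hence Match.
{row=6, pile=4, rank=2, face=up} — row = 6, hence No match.
{row=1, pile=5, rank=6, face=up} — row = 1, hence Match.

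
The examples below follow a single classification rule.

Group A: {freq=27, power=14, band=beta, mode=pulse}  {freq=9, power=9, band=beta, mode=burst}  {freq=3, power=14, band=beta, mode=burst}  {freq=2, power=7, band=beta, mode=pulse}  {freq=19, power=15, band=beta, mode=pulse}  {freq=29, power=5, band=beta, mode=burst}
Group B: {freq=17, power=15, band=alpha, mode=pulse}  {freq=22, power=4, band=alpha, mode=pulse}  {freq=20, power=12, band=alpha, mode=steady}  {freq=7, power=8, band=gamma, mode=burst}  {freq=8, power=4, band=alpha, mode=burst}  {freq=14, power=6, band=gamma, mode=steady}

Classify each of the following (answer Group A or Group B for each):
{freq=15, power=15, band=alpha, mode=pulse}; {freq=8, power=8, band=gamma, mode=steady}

Group B, Group B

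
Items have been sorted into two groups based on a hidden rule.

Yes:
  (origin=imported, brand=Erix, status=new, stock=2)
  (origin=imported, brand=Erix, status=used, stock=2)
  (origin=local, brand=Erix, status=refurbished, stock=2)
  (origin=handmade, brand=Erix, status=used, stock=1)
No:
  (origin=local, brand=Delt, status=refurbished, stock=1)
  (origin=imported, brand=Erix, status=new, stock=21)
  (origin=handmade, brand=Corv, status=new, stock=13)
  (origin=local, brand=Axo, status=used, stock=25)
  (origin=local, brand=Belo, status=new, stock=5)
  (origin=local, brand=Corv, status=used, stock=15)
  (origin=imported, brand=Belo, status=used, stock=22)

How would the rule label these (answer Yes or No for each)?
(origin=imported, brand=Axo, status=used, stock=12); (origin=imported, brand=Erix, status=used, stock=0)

Rule: brand is Erix AND stock ≤ 2. This holds for each 'Yes' example and fails for each 'No' one.

No, Yes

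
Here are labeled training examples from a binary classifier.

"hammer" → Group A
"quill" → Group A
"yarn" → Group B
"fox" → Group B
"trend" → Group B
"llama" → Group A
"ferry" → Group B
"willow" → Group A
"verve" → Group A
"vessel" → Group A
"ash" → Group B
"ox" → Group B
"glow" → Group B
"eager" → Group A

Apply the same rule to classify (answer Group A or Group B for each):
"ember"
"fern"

The simplest hypothesis consistent with all the labels is: has ≥ 2 vowels.
Group A: "ember", since 2 vowels. Group B: "fern", since 1 vowel.

Group A, Group B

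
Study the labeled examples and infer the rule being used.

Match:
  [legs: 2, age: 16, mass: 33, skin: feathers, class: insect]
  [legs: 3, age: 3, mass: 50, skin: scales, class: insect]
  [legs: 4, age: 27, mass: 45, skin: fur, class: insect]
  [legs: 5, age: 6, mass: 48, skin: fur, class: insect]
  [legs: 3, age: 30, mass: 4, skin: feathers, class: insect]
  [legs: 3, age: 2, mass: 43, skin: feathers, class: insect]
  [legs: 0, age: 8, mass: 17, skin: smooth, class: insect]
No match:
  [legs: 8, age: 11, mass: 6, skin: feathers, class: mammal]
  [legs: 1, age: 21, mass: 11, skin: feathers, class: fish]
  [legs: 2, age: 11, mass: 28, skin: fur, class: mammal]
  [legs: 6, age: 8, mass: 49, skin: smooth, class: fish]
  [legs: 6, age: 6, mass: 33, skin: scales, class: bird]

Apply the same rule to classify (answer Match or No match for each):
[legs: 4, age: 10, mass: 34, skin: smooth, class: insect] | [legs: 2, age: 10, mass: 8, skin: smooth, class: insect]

Match, Match

Rule: class is insect. This holds for each 'Match' example and fails for each 'No match' one.
[legs: 4, age: 10, mass: 34, skin: smooth, class: insect]: class is insect — satisfies this, so Match. [legs: 2, age: 10, mass: 8, skin: smooth, class: insect]: class is insect — satisfies this, so Match.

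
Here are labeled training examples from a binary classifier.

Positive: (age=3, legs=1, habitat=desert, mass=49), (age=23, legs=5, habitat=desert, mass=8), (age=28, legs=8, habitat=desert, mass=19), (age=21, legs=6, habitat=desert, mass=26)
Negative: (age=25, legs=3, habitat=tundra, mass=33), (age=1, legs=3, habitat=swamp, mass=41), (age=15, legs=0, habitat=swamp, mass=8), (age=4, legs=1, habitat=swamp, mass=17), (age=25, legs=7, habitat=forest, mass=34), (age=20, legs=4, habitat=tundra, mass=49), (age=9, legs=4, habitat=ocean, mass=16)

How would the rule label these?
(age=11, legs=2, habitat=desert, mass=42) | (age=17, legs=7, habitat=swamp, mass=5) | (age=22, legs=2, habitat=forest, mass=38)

Positive, Negative, Negative

'Positive' ⟺ habitat is desert.
Positive: (age=11, legs=2, habitat=desert, mass=42), since habitat is desert. Negative: (age=17, legs=7, habitat=swamp, mass=5), since habitat is swamp. Negative: (age=22, legs=2, habitat=forest, mass=38), since habitat is forest.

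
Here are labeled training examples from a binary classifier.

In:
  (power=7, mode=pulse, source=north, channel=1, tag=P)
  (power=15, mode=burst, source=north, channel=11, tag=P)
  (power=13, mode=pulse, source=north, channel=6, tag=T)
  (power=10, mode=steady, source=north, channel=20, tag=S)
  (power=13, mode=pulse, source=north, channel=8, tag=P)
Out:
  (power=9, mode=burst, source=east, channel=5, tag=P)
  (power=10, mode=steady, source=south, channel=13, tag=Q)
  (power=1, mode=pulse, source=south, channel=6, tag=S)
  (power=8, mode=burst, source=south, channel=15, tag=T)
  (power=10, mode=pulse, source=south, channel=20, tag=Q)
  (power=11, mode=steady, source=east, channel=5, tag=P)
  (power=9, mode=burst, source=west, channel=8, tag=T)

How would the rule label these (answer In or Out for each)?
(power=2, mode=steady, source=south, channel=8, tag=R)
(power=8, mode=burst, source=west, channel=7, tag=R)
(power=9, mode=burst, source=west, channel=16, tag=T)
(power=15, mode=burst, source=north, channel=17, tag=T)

The rule appears to be: source is north.
(power=2, mode=steady, source=south, channel=8, tag=R) → source is south → Out. (power=8, mode=burst, source=west, channel=7, tag=R) → source is west → Out. (power=9, mode=burst, source=west, channel=16, tag=T) → source is west → Out. (power=15, mode=burst, source=north, channel=17, tag=T) → source is north → In.

Out, Out, Out, In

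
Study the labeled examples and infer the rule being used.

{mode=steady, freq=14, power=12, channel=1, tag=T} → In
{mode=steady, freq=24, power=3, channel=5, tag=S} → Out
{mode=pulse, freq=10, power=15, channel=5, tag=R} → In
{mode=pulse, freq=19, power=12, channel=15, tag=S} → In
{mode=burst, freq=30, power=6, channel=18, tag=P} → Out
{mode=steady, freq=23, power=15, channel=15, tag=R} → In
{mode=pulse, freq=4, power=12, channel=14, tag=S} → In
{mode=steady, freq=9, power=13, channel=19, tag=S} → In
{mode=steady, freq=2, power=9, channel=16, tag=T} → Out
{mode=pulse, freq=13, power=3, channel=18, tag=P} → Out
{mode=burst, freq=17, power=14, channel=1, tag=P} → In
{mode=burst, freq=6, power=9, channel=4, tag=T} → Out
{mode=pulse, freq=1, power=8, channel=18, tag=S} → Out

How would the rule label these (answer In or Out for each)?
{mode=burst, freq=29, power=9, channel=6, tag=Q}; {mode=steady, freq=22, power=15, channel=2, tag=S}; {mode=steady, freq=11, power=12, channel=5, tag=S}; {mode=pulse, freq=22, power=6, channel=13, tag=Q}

Out, In, In, Out

All 'In' examples share one property — power ≥ 12 — and every 'Out' example lacks it.
{mode=burst, freq=29, power=9, channel=6, tag=Q}: power = 9, doesn't match → Out.
{mode=steady, freq=22, power=15, channel=2, tag=S}: power = 15, meets the rule → In.
{mode=steady, freq=11, power=12, channel=5, tag=S}: power = 12, meets the rule → In.
{mode=pulse, freq=22, power=6, channel=13, tag=Q}: power = 6, doesn't match → Out.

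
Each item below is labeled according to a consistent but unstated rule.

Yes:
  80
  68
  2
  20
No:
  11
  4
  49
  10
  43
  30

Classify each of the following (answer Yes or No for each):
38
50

Rule: ≡ 2 (mod 6). This holds for each 'Yes' example and fails for each 'No' one.

Yes, Yes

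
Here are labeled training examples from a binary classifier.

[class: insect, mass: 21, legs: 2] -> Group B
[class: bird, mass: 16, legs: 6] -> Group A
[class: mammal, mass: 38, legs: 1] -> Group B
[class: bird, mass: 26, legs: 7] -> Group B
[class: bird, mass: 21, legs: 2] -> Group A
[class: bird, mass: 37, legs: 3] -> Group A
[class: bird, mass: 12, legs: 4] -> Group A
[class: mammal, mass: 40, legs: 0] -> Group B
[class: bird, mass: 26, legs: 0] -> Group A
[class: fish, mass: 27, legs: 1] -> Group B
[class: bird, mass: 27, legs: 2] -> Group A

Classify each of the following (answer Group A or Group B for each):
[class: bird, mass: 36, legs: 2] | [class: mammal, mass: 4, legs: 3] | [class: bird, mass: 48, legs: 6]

Group A, Group B, Group A

The distinguishing property — class is bird AND legs ≤ 6 — holds for all the 'Group A' cases and none of the 'Group B' cases.
Group A: [class: bird, mass: 36, legs: 2], since class is bird, legs = 2. Group B: [class: mammal, mass: 4, legs: 3], since class is mammal, legs = 3. Group A: [class: bird, mass: 48, legs: 6], since class is bird, legs = 6.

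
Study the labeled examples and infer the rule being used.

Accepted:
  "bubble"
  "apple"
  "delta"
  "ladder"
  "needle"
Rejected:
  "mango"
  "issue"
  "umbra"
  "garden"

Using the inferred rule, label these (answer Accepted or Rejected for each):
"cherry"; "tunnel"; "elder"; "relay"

Rejected, Accepted, Accepted, Accepted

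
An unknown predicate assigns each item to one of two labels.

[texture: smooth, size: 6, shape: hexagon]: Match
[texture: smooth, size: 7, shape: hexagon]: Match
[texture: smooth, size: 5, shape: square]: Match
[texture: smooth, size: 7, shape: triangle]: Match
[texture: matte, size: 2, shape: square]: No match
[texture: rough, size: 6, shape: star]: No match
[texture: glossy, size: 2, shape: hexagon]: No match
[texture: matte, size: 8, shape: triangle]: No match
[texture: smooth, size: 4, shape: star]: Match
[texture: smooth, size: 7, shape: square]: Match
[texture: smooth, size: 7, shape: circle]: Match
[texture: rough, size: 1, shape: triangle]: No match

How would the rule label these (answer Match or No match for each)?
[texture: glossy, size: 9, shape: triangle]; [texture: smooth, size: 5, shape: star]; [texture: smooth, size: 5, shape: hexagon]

Looking at the examples, the only property every 'Match' case has and every 'No match' case lacks is: texture is smooth.
[texture: glossy, size: 9, shape: triangle]: texture is glossy, doesn't qualify → No match.
[texture: smooth, size: 5, shape: star]: texture is smooth, satisfies this → Match.
[texture: smooth, size: 5, shape: hexagon]: texture is smooth, satisfies this → Match.

No match, Match, Match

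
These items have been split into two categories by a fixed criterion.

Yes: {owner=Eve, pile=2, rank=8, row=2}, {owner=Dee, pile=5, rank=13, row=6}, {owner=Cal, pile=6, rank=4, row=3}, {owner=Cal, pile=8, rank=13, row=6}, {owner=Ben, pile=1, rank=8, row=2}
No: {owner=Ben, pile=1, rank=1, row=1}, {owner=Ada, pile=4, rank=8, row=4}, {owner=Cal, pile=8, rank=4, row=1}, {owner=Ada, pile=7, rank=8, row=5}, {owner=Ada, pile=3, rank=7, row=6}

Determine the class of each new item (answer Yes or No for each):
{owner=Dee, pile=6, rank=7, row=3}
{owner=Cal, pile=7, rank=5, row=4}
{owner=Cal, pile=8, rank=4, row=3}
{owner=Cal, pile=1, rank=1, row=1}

The rule appears to be: owner is not Ada AND row ≥ 2.
Yes: {owner=Dee, pile=6, rank=7, row=3}, since owner is Dee, row = 3. Yes: {owner=Cal, pile=7, rank=5, row=4}, since owner is Cal, row = 4. Yes: {owner=Cal, pile=8, rank=4, row=3}, since owner is Cal, row = 3. No: {owner=Cal, pile=1, rank=1, row=1}, since owner is Cal, row = 1.

Yes, Yes, Yes, No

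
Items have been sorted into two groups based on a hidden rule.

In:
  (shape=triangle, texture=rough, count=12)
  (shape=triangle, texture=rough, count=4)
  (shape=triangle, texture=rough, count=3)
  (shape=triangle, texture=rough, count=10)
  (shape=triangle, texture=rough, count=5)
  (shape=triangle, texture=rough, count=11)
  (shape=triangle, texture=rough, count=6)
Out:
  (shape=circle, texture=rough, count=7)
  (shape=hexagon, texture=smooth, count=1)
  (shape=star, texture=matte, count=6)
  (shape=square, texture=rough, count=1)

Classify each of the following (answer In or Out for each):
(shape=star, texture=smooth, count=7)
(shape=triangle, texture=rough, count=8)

Out, In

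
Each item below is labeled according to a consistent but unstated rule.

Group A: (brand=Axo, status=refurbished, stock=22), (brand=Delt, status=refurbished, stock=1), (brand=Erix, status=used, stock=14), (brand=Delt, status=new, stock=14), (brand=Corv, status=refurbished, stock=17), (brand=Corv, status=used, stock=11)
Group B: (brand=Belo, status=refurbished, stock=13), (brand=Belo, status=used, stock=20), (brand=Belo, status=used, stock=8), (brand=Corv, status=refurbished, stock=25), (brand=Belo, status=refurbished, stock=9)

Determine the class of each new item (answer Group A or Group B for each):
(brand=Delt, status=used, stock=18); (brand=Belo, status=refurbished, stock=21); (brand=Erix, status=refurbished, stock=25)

Every 'Group A' example satisfies: brand is not Belo AND stock ≤ 22. None of the 'Group B' examples do.

Group A, Group B, Group B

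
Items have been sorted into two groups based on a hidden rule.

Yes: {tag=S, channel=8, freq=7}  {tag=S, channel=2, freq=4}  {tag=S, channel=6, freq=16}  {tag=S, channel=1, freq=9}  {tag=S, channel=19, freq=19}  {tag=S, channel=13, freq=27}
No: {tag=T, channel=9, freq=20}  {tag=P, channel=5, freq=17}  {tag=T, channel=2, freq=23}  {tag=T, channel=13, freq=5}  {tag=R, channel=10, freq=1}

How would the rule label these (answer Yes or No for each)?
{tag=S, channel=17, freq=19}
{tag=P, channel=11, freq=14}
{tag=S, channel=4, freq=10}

Every 'Yes' example satisfies: tag is S. None of the 'No' examples do.
{tag=S, channel=17, freq=19}: Yes (tag is S). {tag=P, channel=11, freq=14}: No (tag is P). {tag=S, channel=4, freq=10}: Yes (tag is S).

Yes, No, Yes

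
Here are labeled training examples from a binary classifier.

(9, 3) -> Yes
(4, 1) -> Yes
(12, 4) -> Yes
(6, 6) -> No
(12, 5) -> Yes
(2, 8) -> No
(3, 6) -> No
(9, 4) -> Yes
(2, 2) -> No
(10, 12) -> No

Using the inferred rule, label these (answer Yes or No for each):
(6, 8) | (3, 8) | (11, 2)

No, No, Yes

Looking at the examples, the only property every 'Yes' case has and every 'No' case lacks is: first > second.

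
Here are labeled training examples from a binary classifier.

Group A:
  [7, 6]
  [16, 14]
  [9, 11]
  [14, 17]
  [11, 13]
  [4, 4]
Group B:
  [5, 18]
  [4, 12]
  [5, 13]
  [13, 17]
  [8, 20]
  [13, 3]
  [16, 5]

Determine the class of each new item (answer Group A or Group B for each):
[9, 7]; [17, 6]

Group A, Group B

One predicate separates the groups cleanly: |first − second| ≤ 3.
[9, 7]: |9−7| = 2, passes → Group A. [17, 6]: |17−6| = 11, doesn't match → Group B.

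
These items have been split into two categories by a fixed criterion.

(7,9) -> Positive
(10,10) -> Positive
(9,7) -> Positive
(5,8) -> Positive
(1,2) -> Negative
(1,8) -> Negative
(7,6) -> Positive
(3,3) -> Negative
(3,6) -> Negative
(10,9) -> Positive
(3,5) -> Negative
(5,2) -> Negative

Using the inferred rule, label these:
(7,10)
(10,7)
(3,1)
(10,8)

Positive, Positive, Negative, Positive

One predicate separates the groups cleanly: sum ≥ 13.
(7,10): Positive (7+10 = 17). (10,7): Positive (10+7 = 17). (3,1): Negative (3+1 = 4). (10,8): Positive (10+8 = 18).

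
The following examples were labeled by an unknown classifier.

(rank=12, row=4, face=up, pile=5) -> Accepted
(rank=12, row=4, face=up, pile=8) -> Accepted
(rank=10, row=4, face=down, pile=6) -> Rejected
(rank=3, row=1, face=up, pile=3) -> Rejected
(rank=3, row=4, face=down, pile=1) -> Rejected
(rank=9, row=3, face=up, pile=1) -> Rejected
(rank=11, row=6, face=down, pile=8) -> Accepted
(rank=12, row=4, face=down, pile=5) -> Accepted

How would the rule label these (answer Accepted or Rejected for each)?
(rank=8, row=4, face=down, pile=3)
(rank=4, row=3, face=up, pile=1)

Rejected, Rejected

Every 'Accepted' example satisfies: rank ≥ 11. None of the 'Rejected' examples do.
(rank=8, row=4, face=down, pile=3): rank = 8 — does not fit, so Rejected.
(rank=4, row=3, face=up, pile=1): rank = 4 — does not fit, so Rejected.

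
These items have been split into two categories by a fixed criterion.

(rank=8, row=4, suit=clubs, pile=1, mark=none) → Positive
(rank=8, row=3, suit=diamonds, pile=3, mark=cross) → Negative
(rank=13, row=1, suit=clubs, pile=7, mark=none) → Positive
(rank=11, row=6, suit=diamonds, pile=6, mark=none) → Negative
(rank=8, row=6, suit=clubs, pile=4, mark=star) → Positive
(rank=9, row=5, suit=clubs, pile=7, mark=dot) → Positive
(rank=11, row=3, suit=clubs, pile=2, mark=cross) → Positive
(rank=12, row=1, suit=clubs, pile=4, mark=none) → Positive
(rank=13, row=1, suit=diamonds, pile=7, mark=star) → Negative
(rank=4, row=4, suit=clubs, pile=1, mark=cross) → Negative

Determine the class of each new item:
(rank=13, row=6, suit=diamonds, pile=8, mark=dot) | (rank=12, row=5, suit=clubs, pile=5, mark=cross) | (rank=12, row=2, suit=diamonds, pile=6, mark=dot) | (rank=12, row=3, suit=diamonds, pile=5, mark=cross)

All 'Positive' examples share one property — suit is clubs AND rank ≥ 8 — and every 'Negative' example lacks it.
(rank=13, row=6, suit=diamonds, pile=8, mark=dot) — suit is diamonds, rank = 13, hence Negative.
(rank=12, row=5, suit=clubs, pile=5, mark=cross) — suit is clubs, rank = 12, hence Positive.
(rank=12, row=2, suit=diamonds, pile=6, mark=dot) — suit is diamonds, rank = 12, hence Negative.
(rank=12, row=3, suit=diamonds, pile=5, mark=cross) — suit is diamonds, rank = 12, hence Negative.

Negative, Positive, Negative, Negative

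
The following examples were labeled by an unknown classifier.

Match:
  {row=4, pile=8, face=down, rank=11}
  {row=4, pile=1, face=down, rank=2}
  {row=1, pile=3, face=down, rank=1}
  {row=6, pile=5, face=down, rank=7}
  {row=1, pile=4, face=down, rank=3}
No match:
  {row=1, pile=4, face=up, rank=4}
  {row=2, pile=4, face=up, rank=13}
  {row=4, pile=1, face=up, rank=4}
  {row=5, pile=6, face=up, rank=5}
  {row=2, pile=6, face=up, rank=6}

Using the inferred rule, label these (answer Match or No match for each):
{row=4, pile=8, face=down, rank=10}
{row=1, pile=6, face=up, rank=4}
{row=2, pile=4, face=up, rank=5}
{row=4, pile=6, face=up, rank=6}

Match, No match, No match, No match

'Match' ⟺ face is down.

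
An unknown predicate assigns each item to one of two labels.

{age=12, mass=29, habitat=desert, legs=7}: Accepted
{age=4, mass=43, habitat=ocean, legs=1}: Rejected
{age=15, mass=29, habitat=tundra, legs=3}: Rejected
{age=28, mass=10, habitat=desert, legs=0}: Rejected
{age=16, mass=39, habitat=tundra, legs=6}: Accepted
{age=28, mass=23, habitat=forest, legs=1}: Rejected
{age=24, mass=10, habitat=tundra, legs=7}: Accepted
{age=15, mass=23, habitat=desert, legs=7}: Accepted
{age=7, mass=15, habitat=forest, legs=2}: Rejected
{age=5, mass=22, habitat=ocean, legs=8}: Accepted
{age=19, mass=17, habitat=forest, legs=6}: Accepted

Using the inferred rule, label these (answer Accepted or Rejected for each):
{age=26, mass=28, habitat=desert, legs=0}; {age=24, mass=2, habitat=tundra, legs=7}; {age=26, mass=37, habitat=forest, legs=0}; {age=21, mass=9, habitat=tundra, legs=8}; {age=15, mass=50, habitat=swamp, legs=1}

Rejected, Accepted, Rejected, Accepted, Rejected

Every 'Accepted' example satisfies: legs ≥ 6. None of the 'Rejected' examples do.
{age=26, mass=28, habitat=desert, legs=0}: legs = 0, does not pass → Rejected.
{age=24, mass=2, habitat=tundra, legs=7}: legs = 7, matches → Accepted.
{age=26, mass=37, habitat=forest, legs=0}: legs = 0, does not pass → Rejected.
{age=21, mass=9, habitat=tundra, legs=8}: legs = 8, matches → Accepted.
{age=15, mass=50, habitat=swamp, legs=1}: legs = 1, does not pass → Rejected.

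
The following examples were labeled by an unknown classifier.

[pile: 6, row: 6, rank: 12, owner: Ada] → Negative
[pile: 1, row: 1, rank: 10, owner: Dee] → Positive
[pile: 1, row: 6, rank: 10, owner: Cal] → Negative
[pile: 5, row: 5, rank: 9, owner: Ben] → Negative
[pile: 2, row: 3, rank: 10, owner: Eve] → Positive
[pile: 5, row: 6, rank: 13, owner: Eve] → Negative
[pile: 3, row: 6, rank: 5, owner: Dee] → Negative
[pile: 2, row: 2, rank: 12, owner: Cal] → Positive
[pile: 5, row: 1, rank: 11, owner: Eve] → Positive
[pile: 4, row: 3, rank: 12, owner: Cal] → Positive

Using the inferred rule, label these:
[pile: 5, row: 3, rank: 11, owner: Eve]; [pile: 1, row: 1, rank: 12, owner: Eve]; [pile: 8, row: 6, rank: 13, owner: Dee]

A rule that fits every label: row ≤ 3 — true of each 'Positive' example, false of each 'Negative' one.

Positive, Positive, Negative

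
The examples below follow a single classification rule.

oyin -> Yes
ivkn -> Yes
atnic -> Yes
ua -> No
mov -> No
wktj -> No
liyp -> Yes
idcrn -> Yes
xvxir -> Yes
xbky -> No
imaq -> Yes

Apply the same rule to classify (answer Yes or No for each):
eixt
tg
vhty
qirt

All 'Yes' examples share one property — contains 'i' — and every 'No' example lacks it.
eixt → has 'i' → Yes. tg → no 'i' → No. vhty → no 'i' → No. qirt → has 'i' → Yes.

Yes, No, No, Yes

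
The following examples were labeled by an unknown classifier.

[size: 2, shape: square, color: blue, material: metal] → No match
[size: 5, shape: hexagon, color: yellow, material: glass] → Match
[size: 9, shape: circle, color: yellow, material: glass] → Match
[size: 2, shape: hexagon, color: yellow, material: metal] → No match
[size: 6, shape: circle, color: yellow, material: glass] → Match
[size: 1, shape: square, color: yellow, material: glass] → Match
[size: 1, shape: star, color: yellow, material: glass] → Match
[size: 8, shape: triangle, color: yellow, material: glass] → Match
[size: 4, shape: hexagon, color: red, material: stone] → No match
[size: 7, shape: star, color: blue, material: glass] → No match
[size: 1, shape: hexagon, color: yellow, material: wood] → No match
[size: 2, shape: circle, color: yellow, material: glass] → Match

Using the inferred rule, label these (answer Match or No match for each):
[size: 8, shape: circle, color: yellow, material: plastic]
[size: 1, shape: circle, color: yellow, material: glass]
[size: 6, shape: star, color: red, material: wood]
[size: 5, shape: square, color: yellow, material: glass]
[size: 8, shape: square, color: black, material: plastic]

The common property of the 'Match' items is: color is yellow AND material is glass. No 'No match' item has it.
[size: 8, shape: circle, color: yellow, material: plastic] — color is yellow, material is plastic, hence No match.
[size: 1, shape: circle, color: yellow, material: glass] — color is yellow, material is glass, hence Match.
[size: 6, shape: star, color: red, material: wood] — color is red, material is wood, hence No match.
[size: 5, shape: square, color: yellow, material: glass] — color is yellow, material is glass, hence Match.
[size: 8, shape: square, color: black, material: plastic] — color is black, material is plastic, hence No match.

No match, Match, No match, Match, No match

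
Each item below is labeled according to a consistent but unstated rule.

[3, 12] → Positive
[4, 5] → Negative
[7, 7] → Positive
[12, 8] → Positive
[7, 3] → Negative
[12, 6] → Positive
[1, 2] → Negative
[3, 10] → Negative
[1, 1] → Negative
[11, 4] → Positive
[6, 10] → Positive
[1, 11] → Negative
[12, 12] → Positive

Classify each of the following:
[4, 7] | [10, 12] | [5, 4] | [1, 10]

Negative, Positive, Negative, Negative

Every 'Positive' example satisfies: sum ≥ 14. None of the 'Negative' examples do.
[4, 7]: 4+7 = 11, fails the rule → Negative.
[10, 12]: 10+12 = 22, checks out → Positive.
[5, 4]: 5+4 = 9, fails the rule → Negative.
[1, 10]: 1+10 = 11, fails the rule → Negative.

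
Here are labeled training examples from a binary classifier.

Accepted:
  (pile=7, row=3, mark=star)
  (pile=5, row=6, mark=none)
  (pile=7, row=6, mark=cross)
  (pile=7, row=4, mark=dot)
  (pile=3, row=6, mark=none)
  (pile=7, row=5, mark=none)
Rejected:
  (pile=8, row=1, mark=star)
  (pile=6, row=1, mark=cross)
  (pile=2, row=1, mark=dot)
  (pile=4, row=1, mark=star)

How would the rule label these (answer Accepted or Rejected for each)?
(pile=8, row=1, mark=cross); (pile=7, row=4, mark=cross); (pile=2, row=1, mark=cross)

Rejected, Accepted, Rejected

Rule: row ≥ 3. This holds for each 'Accepted' example and fails for each 'Rejected' one.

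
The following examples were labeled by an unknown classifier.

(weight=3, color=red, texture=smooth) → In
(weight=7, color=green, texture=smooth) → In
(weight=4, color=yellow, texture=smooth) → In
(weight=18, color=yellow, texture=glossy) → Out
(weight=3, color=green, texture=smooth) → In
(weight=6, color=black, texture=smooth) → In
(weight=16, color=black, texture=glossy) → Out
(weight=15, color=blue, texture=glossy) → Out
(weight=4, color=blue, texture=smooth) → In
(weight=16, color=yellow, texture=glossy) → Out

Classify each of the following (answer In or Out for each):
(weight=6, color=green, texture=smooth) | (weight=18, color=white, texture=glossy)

The distinguishing property — texture is smooth — holds for all the 'In' cases and none of the 'Out' cases.
(weight=6, color=green, texture=smooth): In (texture is smooth).
(weight=18, color=white, texture=glossy): Out (texture is glossy).

In, Out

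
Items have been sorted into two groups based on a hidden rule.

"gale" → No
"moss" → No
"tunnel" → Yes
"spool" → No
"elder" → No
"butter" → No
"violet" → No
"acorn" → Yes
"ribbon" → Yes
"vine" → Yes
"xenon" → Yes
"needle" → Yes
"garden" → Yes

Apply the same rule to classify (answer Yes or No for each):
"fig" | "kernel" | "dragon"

The simplest hypothesis consistent with all the labels is: contains 'n'.
"fig": no 'n' — doesn't match, so No.
"kernel": has 'n' — meets the rule, so Yes.
"dragon": has 'n' — meets the rule, so Yes.

No, Yes, Yes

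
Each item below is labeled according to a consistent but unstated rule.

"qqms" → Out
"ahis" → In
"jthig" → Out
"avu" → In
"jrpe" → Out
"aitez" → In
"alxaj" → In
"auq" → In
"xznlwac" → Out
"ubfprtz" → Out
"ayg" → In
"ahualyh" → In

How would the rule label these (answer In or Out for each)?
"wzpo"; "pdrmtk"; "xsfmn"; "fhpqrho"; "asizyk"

Out, Out, Out, Out, In

One predicate separates the groups cleanly: starts with 'a'.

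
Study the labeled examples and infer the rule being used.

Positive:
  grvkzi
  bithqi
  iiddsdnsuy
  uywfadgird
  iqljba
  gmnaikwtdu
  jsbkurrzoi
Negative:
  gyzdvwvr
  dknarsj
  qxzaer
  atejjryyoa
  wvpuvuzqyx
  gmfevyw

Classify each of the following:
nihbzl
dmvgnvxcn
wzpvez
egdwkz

The distinguishing property — contains 'i' — holds for all the 'Positive' cases and none of the 'Negative' cases.

Positive, Negative, Negative, Negative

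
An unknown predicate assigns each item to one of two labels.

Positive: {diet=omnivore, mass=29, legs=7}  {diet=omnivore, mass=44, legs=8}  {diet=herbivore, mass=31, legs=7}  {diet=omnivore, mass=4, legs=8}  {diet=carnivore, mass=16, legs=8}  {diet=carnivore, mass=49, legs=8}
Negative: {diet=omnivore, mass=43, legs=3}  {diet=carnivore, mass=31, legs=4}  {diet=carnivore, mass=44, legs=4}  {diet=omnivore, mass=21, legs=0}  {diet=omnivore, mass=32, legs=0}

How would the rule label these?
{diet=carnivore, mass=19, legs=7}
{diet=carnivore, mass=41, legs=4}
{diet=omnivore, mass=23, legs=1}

The classifier is using: legs ≥ 7.
{diet=carnivore, mass=19, legs=7}: Positive (legs = 7). {diet=carnivore, mass=41, legs=4}: Negative (legs = 4). {diet=omnivore, mass=23, legs=1}: Negative (legs = 1).

Positive, Negative, Negative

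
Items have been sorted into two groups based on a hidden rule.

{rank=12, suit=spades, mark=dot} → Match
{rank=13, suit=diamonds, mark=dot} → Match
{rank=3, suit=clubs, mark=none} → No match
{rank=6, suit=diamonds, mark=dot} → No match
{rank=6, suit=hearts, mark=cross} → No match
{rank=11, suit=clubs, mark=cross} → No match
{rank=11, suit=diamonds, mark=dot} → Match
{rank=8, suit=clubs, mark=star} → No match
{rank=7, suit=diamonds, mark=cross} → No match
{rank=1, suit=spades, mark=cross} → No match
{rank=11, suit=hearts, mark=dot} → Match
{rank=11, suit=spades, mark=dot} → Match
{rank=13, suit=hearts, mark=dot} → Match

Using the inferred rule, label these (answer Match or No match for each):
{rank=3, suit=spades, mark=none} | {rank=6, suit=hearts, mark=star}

One predicate separates the groups cleanly: mark is dot AND rank ≥ 7.
{rank=3, suit=spades, mark=none}: No match (mark is none, rank = 3).
{rank=6, suit=hearts, mark=star}: No match (mark is star, rank = 6).

No match, No match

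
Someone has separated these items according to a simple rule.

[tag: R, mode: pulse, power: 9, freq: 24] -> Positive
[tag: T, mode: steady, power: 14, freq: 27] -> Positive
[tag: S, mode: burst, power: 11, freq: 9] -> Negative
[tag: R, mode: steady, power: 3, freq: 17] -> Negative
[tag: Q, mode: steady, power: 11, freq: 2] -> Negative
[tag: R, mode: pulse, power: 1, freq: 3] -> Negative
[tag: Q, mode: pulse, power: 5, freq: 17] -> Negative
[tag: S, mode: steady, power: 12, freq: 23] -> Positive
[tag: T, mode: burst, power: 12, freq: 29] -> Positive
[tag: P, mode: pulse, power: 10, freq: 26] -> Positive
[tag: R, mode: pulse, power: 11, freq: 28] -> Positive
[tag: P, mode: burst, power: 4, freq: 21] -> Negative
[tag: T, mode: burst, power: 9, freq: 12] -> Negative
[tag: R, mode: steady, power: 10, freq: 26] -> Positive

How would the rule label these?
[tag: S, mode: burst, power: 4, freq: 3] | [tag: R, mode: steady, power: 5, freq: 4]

Negative, Negative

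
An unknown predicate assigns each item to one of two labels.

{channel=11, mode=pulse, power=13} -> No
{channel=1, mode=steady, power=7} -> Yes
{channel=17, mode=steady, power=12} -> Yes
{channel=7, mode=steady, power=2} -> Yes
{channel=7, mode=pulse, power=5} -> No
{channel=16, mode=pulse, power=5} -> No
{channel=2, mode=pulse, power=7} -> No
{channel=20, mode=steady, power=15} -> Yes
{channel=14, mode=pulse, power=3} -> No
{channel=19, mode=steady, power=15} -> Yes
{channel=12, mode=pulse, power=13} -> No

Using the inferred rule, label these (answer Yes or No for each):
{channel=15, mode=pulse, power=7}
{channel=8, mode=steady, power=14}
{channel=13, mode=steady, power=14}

The classifier is using: mode is steady.
No: {channel=15, mode=pulse, power=7}, since mode is pulse.
Yes: {channel=8, mode=steady, power=14}, since mode is steady.
Yes: {channel=13, mode=steady, power=14}, since mode is steady.

No, Yes, Yes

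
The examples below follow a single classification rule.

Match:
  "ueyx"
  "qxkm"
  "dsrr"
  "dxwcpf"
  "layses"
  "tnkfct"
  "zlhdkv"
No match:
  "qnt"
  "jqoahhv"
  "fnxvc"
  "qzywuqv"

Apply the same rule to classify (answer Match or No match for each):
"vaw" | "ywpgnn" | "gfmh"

No match, Match, Match

The common property of the 'Match' items is: even length. No 'No match' item has it.
"vaw": No match (length 3).
"ywpgnn": Match (length 6).
"gfmh": Match (length 4).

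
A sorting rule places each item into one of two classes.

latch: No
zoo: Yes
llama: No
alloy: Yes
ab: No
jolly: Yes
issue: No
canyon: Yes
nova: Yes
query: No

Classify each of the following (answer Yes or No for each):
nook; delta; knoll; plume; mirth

Comparing the two groups points to one rule — contains 'o'.
nook → has 'o' → Yes. delta → no 'o' → No. knoll → has 'o' → Yes. plume → no 'o' → No. mirth → no 'o' → No.

Yes, No, Yes, No, No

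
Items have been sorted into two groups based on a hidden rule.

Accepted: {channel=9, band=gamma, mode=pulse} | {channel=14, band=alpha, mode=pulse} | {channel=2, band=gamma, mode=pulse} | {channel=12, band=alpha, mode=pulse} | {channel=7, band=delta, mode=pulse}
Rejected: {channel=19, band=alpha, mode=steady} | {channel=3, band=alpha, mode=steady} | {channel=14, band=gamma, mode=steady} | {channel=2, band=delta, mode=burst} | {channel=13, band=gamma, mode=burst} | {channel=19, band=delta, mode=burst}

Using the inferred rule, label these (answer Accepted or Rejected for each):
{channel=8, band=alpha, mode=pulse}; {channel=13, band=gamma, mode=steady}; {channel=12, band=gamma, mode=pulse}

Accepted, Rejected, Accepted

Every 'Accepted' example satisfies: mode is pulse. None of the 'Rejected' examples do.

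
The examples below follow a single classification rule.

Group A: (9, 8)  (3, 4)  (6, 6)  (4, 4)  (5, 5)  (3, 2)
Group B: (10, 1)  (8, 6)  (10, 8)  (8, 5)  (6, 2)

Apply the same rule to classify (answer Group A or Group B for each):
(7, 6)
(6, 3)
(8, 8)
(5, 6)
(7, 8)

One predicate separates the groups cleanly: |first − second| ≤ 1.

Group A, Group B, Group A, Group A, Group A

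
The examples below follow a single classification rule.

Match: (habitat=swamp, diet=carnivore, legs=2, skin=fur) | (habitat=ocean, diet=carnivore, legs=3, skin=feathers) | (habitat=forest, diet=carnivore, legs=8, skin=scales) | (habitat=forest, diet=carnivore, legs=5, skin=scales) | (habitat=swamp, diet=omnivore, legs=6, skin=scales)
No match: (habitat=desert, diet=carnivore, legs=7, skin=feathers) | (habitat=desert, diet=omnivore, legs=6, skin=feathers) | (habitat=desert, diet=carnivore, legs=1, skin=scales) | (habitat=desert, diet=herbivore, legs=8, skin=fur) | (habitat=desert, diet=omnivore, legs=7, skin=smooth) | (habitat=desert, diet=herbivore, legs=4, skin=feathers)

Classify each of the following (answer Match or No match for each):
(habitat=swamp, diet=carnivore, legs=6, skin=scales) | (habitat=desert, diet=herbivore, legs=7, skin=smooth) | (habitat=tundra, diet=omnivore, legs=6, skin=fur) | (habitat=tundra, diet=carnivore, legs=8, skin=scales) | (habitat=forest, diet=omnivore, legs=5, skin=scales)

Match, No match, Match, Match, Match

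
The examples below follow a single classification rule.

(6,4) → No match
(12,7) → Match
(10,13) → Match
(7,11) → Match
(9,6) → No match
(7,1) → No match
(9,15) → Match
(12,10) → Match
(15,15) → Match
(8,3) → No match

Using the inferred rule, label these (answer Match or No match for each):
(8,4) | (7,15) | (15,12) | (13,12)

The distinguishing property — sum ≥ 18 — holds for all the 'Match' cases and none of the 'No match' cases.

No match, Match, Match, Match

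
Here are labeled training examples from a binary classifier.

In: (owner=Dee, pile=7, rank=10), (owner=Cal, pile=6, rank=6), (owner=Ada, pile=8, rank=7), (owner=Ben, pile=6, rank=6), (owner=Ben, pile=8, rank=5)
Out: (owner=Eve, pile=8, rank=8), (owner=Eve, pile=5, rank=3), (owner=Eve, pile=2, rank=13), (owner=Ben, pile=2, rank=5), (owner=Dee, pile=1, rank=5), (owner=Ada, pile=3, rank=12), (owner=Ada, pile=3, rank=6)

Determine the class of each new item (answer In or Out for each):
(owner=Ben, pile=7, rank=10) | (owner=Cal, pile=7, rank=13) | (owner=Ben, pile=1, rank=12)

In, In, Out

One predicate separates the groups cleanly: rank ≠ 8 AND pile ≥ 6.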